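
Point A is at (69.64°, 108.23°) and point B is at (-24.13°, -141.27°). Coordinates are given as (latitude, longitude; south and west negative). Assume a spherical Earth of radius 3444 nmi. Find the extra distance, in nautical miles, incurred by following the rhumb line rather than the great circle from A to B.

379 nmi

Great circle: cos σ = sin φ₁ sin φ₂ + cos φ₁ cos φ₂ cos Δλ,  σ = 2.0880 rad → d_gc = 7191.12 nmi
Rhumb line: Δψ = -2.1514, q = Δφ/Δψ = 0.7607, d_rh = R√(Δφ²+q²Δλ²) = 7569.65 nmi
Excess = 7569.65 − 7191.12 = 378.53 ≈ 379 nmi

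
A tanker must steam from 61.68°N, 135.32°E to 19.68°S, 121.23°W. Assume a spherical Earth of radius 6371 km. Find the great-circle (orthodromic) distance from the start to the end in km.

12632 km

cos σ = sin φ₁ sin φ₂ + cos φ₁ cos φ₂ cos Δλ
      = sin(61.68°)sin(-19.68°) + cos(61.68°)cos(-19.68°)cos(103.45°) = -0.4004
σ = 113.601° → d = Rσ = 6371·1.98270 = 12632 km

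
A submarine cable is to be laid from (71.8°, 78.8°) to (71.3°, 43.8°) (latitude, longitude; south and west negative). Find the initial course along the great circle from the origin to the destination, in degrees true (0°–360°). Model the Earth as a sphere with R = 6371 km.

284.1°

N = sin Δλ·cos φ₂ = -0.1839;  D = cos φ₁ sin φ₂ − sin φ₁ cos φ₂ cos Δλ = +0.0464
initial course = atan2(N, D) = 284.15°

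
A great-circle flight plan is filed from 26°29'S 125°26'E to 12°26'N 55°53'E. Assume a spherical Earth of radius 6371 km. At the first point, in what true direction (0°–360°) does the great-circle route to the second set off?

290.7°

θ = atan2( sin Δλ·cos φ₂ ,  cos φ₁ sin φ₂ − sin φ₁ cos φ₂ cos Δλ )
  = atan2(-0.9150, +0.3449) = 290.65°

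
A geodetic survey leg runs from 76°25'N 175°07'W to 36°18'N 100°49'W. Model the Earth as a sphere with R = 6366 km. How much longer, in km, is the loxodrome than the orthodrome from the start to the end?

297 km

Great circle: cos σ = sin φ₁ sin φ₂ + cos φ₁ cos φ₂ cos Δλ,  σ = 0.8935 rad → d_gc = 5688.1 km
Rhumb line: Δψ = -1.4471, q = Δφ/Δψ = 0.4839, d_rh = R√(Δφ²+q²Δλ²) = 5985.1 km
Excess = 5985.1 − 5688.1 = 297.0 ≈ 297 km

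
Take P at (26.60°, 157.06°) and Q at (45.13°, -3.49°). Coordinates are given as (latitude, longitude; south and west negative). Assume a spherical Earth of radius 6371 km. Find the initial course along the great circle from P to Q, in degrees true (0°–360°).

345.8°

θ = atan2( sin Δλ·cos φ₂ ,  cos φ₁ sin φ₂ − sin φ₁ cos φ₂ cos Δλ )
  = atan2(-0.2349, +0.9316) = 345.85°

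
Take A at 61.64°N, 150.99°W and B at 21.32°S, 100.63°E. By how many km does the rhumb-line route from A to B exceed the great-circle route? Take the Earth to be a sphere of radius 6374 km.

Great circle: cos σ = sin φ₁ sin φ₂ + cos φ₁ cos φ₂ cos Δλ,  σ = 2.0482 rad → d_gc = 13055.2 km
Rhumb line: Δψ = -1.7567, q = Δφ/Δψ = 0.8242, d_rh = R√(Δφ²+q²Δλ²) = 13562.3 km
Excess = 13562.3 − 13055.2 = 507.1 ≈ 507 km

507 km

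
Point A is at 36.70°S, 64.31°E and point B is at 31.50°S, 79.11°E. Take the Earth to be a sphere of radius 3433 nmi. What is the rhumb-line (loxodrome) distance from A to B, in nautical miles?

797 nmi

Δψ = ln[tan(π/4+φ₂/2)/tan(π/4+φ₁/2)] = +0.1097;  Δφ = +0.0908 rad,  Δλ = +0.2583 rad
q = Δφ/Δψ = 0.8275
d = R·√(Δφ² + q²Δλ²) = 3433·0.23222 = 797 nmi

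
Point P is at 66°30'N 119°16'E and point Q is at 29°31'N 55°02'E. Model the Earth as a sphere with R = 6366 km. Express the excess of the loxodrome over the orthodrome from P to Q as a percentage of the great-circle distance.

Great circle: σ = 0.9240 rad → d_gc = Rσ = 5882.0 km
Rhumb: Δφ = -0.6455, Δλ = -1.1211, Δψ = -1.0306, q = Δφ/Δψ = 0.6263 → d_rh = R√(Δφ²+q²Δλ²) = 6071.6 km
Excess = (6071.6 − 5882.0) / 5882.0 = 189.6 / 5882.0 = 3.22% ≈ 3.2%

3.2%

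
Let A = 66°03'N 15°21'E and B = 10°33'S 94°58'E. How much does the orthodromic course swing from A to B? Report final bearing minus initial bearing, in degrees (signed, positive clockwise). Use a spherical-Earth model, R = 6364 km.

+52.6°

Initial bearing θ₁ = atan2(sin Δλ cos φ₂, cos φ₁ sin φ₂ − sin φ₁ cos φ₂ cos Δλ) = 103.73°
Final bearing θ₂ = (initial bearing from the destination back to the start) + 180° = 156.35°
Δθ = θ₂ − θ₁ = +52.6°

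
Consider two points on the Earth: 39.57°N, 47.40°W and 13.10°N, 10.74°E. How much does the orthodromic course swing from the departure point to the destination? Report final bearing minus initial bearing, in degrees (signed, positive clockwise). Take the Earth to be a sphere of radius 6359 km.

+28.4°

At departure: θ₁ = atan2(sin Δλ cos φ₂, cos φ₁ sin φ₂ − sin φ₁ cos φ₂ cos Δλ) = 100.46°
At arrival: θ₂ = atan2(sin Δλ cos φ₁, −cos φ₂ sin φ₁ + sin φ₂ cos φ₁ cos Δλ) = 128.90°
Δθ = θ₂ − θ₁ = +28.4°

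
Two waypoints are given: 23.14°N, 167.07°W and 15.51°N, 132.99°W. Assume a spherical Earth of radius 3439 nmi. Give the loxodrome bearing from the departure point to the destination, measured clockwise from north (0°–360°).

103.4°

Δψ = ln[tan(π/4+φ₂/2)/tan(π/4+φ₁/2)] = -0.1412
Δλ = +0.5948 rad (taken the short way round)
course = atan2(Δλ, Δψ) = 103.36°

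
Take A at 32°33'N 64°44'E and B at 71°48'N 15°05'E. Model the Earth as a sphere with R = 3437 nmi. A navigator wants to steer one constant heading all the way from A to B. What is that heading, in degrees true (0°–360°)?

Meridional parts: M(φ₁)=+0.6014, M(φ₂)=+1.8315 → ΔM = +1.2301;  Δλ = -0.8666 rad
tan C = Δλ / ΔM = -0.7045 → C = 324.84°

324.8°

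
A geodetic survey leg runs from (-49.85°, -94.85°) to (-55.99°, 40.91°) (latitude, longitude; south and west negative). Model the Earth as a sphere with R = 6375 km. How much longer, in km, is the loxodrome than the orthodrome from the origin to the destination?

1552 km

Great circle: cos σ = sin φ₁ sin φ₂ + cos φ₁ cos φ₂ cos Δλ,  σ = 1.1862 rad → d_gc = 7561.7 km
Rhumb line: Δψ = -0.1781, q = Δφ/Δψ = 0.6016, d_rh = R√(Δφ²+q²Δλ²) = 9113.4 km
Excess = 9113.4 − 7561.7 = 1551.7 ≈ 1552 km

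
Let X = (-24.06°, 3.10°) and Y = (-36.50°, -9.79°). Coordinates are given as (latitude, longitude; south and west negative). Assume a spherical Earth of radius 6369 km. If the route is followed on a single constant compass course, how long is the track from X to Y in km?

Δψ = ln[tan(π/4+φ₂/2)/tan(π/4+φ₁/2)] = -0.2523;  Δφ = -0.2171 rad,  Δλ = -0.2250 rad
q = Δφ/Δψ = 0.8607
d = R·√(Δφ² + q²Δλ²) = 6369·0.29092 = 1853 km

1853 km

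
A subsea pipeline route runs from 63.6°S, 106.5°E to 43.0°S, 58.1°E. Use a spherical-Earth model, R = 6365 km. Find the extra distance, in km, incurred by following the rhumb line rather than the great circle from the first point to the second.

Great circle: cos σ = sin φ₁ sin φ₂ + cos φ₁ cos φ₂ cos Δλ,  σ = 0.5974 rad → d_gc = 3802.8 km
Rhumb line: Δψ = +0.6173, q = Δφ/Δψ = 0.5825, d_rh = R√(Δφ²+q²Δλ²) = 3878.9 km
Excess = 3878.9 − 3802.8 = 76.1 ≈ 76 km

76 km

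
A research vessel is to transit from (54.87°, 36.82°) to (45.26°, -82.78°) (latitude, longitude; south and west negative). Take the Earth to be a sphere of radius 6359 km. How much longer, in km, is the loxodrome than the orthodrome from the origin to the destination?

1045 km

Great circle: cos σ = sin φ₁ sin φ₂ + cos φ₁ cos φ₂ cos Δλ,  σ = 1.1801 rad → d_gc = 7504.1 km
Rhumb line: Δψ = -0.2625, q = Δφ/Δψ = 0.6390, d_rh = R√(Δφ²+q²Δλ²) = 8548.9 km
Excess = 8548.9 − 7504.1 = 1044.8 ≈ 1045 km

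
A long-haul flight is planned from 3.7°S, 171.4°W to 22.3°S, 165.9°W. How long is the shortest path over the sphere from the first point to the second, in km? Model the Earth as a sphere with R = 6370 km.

2151 km

Haversine: a = sin²(Δφ/2)+cos φ₁ cos φ₂ sin²(Δλ/2) = 0.02824;  σ = 2·atan2(√a,√(1−a))
σ = 19.349° → d = Rσ = 6370·0.33770 = 2151 km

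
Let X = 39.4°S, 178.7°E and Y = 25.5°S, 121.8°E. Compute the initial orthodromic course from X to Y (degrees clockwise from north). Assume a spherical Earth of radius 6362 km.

268.5°

θ = atan2( sin Δλ·cos φ₂ ,  cos φ₁ sin φ₂ − sin φ₁ cos φ₂ cos Δλ )
  = atan2(-0.7561, -0.0198) = 268.50°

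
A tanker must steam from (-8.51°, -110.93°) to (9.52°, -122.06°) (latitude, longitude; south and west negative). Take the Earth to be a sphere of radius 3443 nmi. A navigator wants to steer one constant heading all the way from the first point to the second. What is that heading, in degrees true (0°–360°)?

328.4°

Δψ = ln[tan(π/4+φ₂/2)/tan(π/4+φ₁/2)] = +0.3160
Δλ = -0.1943 rad (taken the short way round)
course = atan2(Δλ, Δψ) = 328.42°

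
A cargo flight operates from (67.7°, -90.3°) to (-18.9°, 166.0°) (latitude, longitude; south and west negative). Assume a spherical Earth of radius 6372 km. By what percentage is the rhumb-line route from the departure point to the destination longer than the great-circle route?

Great circle: σ = 1.9657 rad → d_gc = Rσ = 12525.4 km
Rhumb: Δφ = -1.5115, Δλ = -1.8099, Δψ = -1.9601, q = Δφ/Δψ = 0.7711 → d_rh = R√(Δφ²+q²Δλ²) = 13108.9 km
Excess = (13108.9 − 12525.4) / 12525.4 = 583.5 / 12525.4 = 4.66% ≈ 4.7%

4.7%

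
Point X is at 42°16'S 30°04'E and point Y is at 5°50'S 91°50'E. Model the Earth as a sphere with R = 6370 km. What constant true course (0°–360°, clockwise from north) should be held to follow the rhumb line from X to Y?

56.5°

Δψ = ln[tan(π/4+φ₂/2)/tan(π/4+φ₁/2)] = +0.7135
Δλ = +1.0780 rad (taken the short way round)
course = atan2(Δλ, Δψ) = 56.50°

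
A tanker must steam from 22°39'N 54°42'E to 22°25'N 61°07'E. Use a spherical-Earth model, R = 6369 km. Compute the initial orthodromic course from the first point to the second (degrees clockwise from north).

N = sin Δλ·cos φ₂ = +0.1033;  D = cos φ₁ sin φ₂ − sin φ₁ cos φ₂ cos Δλ = -0.0018
initial course = atan2(N, D) = 91.02°

91.0°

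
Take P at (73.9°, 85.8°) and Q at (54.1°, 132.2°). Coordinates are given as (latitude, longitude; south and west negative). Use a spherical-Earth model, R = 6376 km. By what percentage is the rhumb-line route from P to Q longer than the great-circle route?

2.2%

Great circle: σ = 0.4726 rad → d_gc = Rσ = 3013.0 km
Rhumb: Δφ = -0.3456, Δλ = +0.8098, Δψ = -0.8288, q = Δφ/Δψ = 0.4170 → d_rh = R√(Δφ²+q²Δλ²) = 3080.6 km
Excess = (3080.6 − 3013.0) / 3013.0 = 67.6 / 3013.0 = 2.24% ≈ 2.2%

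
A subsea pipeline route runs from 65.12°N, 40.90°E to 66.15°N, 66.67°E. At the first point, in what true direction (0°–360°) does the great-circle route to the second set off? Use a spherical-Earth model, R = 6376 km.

θ = atan2( sin Δλ·cos φ₂ ,  cos φ₁ sin φ₂ − sin φ₁ cos φ₂ cos Δλ )
  = atan2(+0.1758, +0.0545) = 72.79°

72.8°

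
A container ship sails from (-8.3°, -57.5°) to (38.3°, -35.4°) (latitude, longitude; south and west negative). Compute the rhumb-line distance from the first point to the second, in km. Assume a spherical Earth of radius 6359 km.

5657 km

Δψ = ln[tan(π/4+φ₂/2)/tan(π/4+φ₁/2)] = +0.8700;  Δφ = +0.8133 rad,  Δλ = +0.3857 rad
q = Δφ/Δψ = 0.9348
d = R·√(Δφ² + q²Δλ²) = 6359·0.88967 = 5657 km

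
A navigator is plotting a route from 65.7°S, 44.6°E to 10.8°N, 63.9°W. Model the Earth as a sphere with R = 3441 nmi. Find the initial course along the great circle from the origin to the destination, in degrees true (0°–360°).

θ = atan2( sin Δλ·cos φ₂ ,  cos φ₁ sin φ₂ − sin φ₁ cos φ₂ cos Δλ )
  = atan2(-0.9315, -0.2070) = 257.47°

257.5°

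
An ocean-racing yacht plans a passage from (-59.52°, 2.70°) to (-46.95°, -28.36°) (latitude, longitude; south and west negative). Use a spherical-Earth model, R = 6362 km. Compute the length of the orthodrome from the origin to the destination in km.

Haversine: a = sin²(Δφ/2)+cos φ₁ cos φ₂ sin²(Δλ/2) = 0.03681;  σ = 2·atan2(√a,√(1−a))
σ = 22.122° → d = Rσ = 6362·0.38609 = 2456 km

2456 km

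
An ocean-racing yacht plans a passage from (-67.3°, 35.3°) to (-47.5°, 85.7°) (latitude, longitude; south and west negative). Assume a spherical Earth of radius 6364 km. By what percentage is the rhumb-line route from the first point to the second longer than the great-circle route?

Great circle: σ = 0.5617 rad → d_gc = Rσ = 3574.6 km
Rhumb: Δφ = +0.3456, Δλ = +0.8796, Δψ = +0.6613, q = Δφ/Δψ = 0.5226 → d_rh = R√(Δφ²+q²Δλ²) = 3659.8 km
Excess = (3659.8 − 3574.6) / 3574.6 = 85.2 / 3574.6 = 2.38% ≈ 2.4%

2.4%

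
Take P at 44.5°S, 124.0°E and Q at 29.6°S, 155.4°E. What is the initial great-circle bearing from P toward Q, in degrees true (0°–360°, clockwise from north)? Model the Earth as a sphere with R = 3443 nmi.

N = sin Δλ·cos φ₂ = +0.4530;  D = cos φ₁ sin φ₂ − sin φ₁ cos φ₂ cos Δλ = +0.1679
initial course = atan2(N, D) = 69.67°

69.7°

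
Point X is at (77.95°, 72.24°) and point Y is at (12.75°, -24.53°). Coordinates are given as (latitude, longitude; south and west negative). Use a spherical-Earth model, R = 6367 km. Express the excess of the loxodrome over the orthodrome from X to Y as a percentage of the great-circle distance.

Great circle: σ = 1.3778 rad → d_gc = Rσ = 8772.3 km
Rhumb: Δφ = -1.1380, Δλ = -1.6890, Δψ = -2.0242, q = Δφ/Δψ = 0.5622 → d_rh = R√(Δφ²+q²Δλ²) = 9436.2 km
Excess = (9436.2 − 8772.3) / 8772.3 = 663.9 / 8772.3 = 7.57% ≈ 7.6%

7.6%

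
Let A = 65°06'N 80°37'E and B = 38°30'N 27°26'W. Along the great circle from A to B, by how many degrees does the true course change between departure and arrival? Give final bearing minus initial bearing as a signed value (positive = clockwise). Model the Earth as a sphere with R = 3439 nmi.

-96.1°

Initial bearing θ₁ = atan2(sin Δλ cos φ₂, cos φ₁ sin φ₂ − sin φ₁ cos φ₂ cos Δλ) = 302.94°
Final bearing θ₂ = (initial bearing from the destination back to the start) + 180° = 206.84°
Δθ = θ₂ − θ₁ = -96.1°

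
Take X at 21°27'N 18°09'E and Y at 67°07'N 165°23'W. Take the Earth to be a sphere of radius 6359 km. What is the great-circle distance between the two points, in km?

10143 km

cos σ = sin φ₁ sin φ₂ + cos φ₁ cos φ₂ cos Δλ
      = sin(21.45°)sin(67.12°) + cos(21.45°)cos(67.12°)cos(176.47°) = -0.0243
σ = 91.394° → d = Rσ = 6359·1.59512 = 10143 km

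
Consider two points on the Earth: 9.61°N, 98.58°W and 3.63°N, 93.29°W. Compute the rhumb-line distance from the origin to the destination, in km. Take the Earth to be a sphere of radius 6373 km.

Rhumb course C = atan2(Δλ, Δψ) with Δψ = ln[tan(π/4+φ₂/2)/tan(π/4+φ₁/2)] = -0.1051, Δλ = +0.0923 → C = 138.71°
d = R·|Δφ| / |cos C| = 6373·0.10437 / 0.75134 = 885 km

885 km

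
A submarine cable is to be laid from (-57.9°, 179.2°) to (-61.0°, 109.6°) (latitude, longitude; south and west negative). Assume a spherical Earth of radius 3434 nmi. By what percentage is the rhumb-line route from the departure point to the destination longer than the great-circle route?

4.9%

Great circle: σ = 0.5904 rad → d_gc = Rσ = 2027.5 nmi
Rhumb: Δφ = -0.0541, Δλ = -1.2147, Δψ = -0.1065, q = Δφ/Δψ = 0.5079 → d_rh = R√(Δφ²+q²Δλ²) = 2126.7 nmi
Excess = (2126.7 − 2027.5) / 2027.5 = 99.2 / 2027.5 = 4.89% ≈ 4.9%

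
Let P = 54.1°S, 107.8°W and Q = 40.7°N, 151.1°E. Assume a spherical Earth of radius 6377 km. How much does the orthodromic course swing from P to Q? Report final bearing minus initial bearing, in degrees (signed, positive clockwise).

+23.7°

At departure: θ₁ = atan2(sin Δλ cos φ₂, cos φ₁ sin φ₂ − sin φ₁ cos φ₂ cos Δλ) = 289.55°
At arrival: θ₂ = atan2(sin Δλ cos φ₁, −cos φ₂ sin φ₁ + sin φ₂ cos φ₁ cos Δλ) = 313.21°
Δθ = θ₂ − θ₁ = +23.7°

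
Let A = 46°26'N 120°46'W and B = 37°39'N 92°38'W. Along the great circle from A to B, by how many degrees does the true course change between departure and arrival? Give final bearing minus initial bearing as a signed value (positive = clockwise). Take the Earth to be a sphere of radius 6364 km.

+19.1°

At departure: θ₁ = atan2(sin Δλ cos φ₂, cos φ₁ sin φ₂ − sin φ₁ cos φ₂ cos Δλ) = 102.81°
At arrival: θ₂ = atan2(sin Δλ cos φ₁, −cos φ₂ sin φ₁ + sin φ₂ cos φ₁ cos Δλ) = 121.92°
Δθ = θ₂ − θ₁ = +19.1°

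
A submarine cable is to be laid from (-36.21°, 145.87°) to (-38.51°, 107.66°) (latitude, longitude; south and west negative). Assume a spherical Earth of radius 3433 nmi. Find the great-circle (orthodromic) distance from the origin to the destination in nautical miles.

Haversine: a = sin²(Δφ/2)+cos φ₁ cos φ₂ sin²(Δλ/2) = 0.06804;  σ = 2·atan2(√a,√(1−a))
σ = 30.240° → d = Rσ = 3433·0.52779 = 1812 nmi

1812 nmi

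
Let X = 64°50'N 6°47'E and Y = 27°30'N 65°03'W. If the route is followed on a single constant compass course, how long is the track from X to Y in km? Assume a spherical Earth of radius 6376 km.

6662 km

Rhumb course C = atan2(Δλ, Δψ) with Δψ = ln[tan(π/4+φ₂/2)/tan(π/4+φ₁/2)] = -1.0001, Δλ = -1.2537 → C = 231.42°
d = R·|Δφ| / |cos C| = 6376·0.65159 / 0.62358 = 6662 km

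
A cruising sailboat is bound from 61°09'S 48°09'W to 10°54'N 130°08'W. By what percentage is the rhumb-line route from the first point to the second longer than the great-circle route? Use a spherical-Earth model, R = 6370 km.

Great circle: σ = 1.6705 rad → d_gc = Rσ = 10641.1 km
Rhumb: Δφ = +1.2575, Δλ = -1.4309, Δψ = +1.5492, q = Δφ/Δψ = 0.8117 → d_rh = R√(Δφ²+q²Δλ²) = 10904.3 km
Excess = (10904.3 − 10641.1) / 10641.1 = 263.2 / 10641.1 = 2.47% ≈ 2.5%

2.5%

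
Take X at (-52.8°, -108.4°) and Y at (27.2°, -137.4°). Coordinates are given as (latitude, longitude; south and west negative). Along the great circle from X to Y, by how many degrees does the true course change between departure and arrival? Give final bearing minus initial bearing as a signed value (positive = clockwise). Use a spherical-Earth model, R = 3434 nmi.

+8.6°

Initial bearing θ₁ = atan2(sin Δλ cos φ₂, cos φ₁ sin φ₂ − sin φ₁ cos φ₂ cos Δλ) = 334.30°
Final bearing θ₂ = (initial bearing from the destination back to the start) + 180° = 342.86°
Δθ = θ₂ − θ₁ = +8.6°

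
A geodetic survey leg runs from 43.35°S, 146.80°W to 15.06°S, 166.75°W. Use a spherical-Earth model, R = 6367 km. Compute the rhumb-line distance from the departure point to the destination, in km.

3675 km

Δψ = ln[tan(π/4+φ₂/2)/tan(π/4+φ₁/2)] = +0.5753;  Δφ = +0.4938 rad,  Δλ = -0.3482 rad
q = Δφ/Δψ = 0.8583
d = R·√(Δφ² + q²Δλ²) = 6367·0.57715 = 3675 km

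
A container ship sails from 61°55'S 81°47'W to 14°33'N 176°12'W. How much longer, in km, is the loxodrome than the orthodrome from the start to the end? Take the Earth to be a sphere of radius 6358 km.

381 km

Great circle: cos σ = sin φ₁ sin φ₂ + cos φ₁ cos φ₂ cos Δλ,  σ = 1.8304 rad → d_gc = 11637.94 km
Rhumb line: Δψ = +1.6426, q = Δφ/Δψ = 0.8125, d_rh = R√(Δφ²+q²Δλ²) = 12019.37 km
Excess = 12019.37 − 11637.94 = 381.43 ≈ 381 km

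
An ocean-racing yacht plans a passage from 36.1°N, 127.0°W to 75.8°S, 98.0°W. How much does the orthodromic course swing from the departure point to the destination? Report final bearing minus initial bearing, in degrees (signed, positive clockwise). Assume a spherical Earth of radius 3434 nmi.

-17.8°

Initial bearing θ₁ = atan2(sin Δλ cos φ₂, cos φ₁ sin φ₂ − sin φ₁ cos φ₂ cos Δλ) = 172.55°
Final bearing θ₂ = (initial bearing from the destination back to the start) + 180° = 154.72°
Δθ = θ₂ − θ₁ = -17.8°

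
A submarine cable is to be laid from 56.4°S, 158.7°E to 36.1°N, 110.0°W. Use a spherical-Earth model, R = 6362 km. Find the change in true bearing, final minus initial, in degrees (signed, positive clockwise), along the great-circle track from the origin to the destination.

-29.2°

Initial bearing θ₁ = atan2(sin Δλ cos φ₂, cos φ₁ sin φ₂ − sin φ₁ cos φ₂ cos Δλ) = 68.96°
Final bearing θ₂ = (initial bearing from the destination back to the start) + 180° = 39.73°
Δθ = θ₂ − θ₁ = -29.2°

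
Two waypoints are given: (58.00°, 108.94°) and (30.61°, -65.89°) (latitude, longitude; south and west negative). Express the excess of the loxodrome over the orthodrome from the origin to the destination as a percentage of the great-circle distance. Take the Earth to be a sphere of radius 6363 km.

36.5%

Great circle: σ = 1.5932 rad → d_gc = Rσ = 10137.5 km
Rhumb: Δφ = -0.4780, Δλ = -3.0514, Δψ = -0.6875, q = Δφ/Δψ = 0.6953 → d_rh = R√(Δφ²+q²Δλ²) = 13838.6 km
Excess = (13838.6 − 10137.5) / 10137.5 = 3701.1 / 10137.5 = 36.51% ≈ 36.5%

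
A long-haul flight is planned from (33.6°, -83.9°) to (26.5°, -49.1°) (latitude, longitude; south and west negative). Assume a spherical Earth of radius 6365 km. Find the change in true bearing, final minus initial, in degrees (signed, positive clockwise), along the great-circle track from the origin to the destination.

Initial bearing θ₁ = atan2(sin Δλ cos φ₂, cos φ₁ sin φ₂ − sin φ₁ cos φ₂ cos Δλ) = 93.92°
Final bearing θ₂ = (initial bearing from the destination back to the start) + 180° = 111.79°
Δθ = θ₂ − θ₁ = +17.9°

+17.9°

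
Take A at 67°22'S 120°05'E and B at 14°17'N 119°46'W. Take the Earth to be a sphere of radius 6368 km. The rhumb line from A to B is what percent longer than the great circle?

Great circle: σ = 1.9988 rad → d_gc = Rσ = 12728.2 km
Rhumb: Δφ = +1.4251, Δλ = +2.0970, Δψ = +1.8607, q = Δφ/Δψ = 0.7659 → d_rh = R√(Δφ²+q²Δλ²) = 13672.8 km
Excess = (13672.8 − 12728.2) / 12728.2 = 944.6 / 12728.2 = 7.42% ≈ 7.4%

7.4%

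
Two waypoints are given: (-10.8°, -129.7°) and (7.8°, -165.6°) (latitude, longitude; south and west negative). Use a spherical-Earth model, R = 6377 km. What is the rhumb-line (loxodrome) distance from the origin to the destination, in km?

Rhumb course C = atan2(Δλ, Δψ) with Δψ = ln[tan(π/4+φ₂/2)/tan(π/4+φ₁/2)] = +0.3262, Δλ = -0.6266 → C = 297.50°
d = R·|Δφ| / |cos C| = 6377·0.32463 / 0.46176 = 4483 km

4483 km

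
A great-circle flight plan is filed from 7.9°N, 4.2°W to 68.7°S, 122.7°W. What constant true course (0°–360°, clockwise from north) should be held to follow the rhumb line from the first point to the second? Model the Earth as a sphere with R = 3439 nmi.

Δψ = ln[tan(π/4+φ₂/2)/tan(π/4+φ₁/2)] = -1.8094
Δλ = -2.0682 rad (taken the short way round)
course = atan2(Δλ, Δψ) = 228.82°

228.8°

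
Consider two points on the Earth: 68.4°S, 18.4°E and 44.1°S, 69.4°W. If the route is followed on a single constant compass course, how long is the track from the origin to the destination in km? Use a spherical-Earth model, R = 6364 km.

Rhumb course C = atan2(Δλ, Δψ) with Δψ = ln[tan(π/4+φ₂/2)/tan(π/4+φ₁/2)] = +0.7974, Δλ = -1.5324 → C = 297.49°
d = R·|Δφ| / |cos C| = 6364·0.42412 / 0.46161 = 5847 km

5847 km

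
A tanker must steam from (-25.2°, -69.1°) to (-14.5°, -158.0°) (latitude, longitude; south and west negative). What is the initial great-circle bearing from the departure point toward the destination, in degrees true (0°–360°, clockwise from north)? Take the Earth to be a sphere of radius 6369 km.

257.3°

θ = atan2( sin Δλ·cos φ₂ ,  cos φ₁ sin φ₂ − sin φ₁ cos φ₂ cos Δλ )
  = atan2(-0.9680, -0.2186) = 257.27°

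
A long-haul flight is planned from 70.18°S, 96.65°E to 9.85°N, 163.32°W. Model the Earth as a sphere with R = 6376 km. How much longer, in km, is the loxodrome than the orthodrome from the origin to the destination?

Great circle: cos σ = sin φ₁ sin φ₂ + cos φ₁ cos φ₂ cos Δλ,  σ = 1.7917 rad → d_gc = 11423.9 km
Rhumb line: Δψ = +1.9174, q = Δφ/Δψ = 0.7285, d_rh = R√(Δφ²+q²Δλ²) = 12044.6 km
Excess = 12044.6 − 11423.9 = 620.7 ≈ 621 km

621 km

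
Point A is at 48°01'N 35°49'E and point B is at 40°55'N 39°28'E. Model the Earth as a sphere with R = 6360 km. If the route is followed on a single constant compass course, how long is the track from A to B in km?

Δψ = ln[tan(π/4+φ₂/2)/tan(π/4+φ₁/2)] = -0.1740;  Δφ = -0.1239 rad,  Δλ = +0.0637 rad
q = Δφ/Δψ = 0.7123
d = R·√(Δφ² + q²Δλ²) = 6360·0.13197 = 839 km

839 km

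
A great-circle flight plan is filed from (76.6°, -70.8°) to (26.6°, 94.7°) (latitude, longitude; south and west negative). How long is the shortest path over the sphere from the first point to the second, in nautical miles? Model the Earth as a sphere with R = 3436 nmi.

cos σ = sin φ₁ sin φ₂ + cos φ₁ cos φ₂ cos Δλ
      = sin(76.60°)sin(26.60°) + cos(76.60°)cos(26.60°)cos(165.50°) = 0.2350
σ = 76.411° → d = Rσ = 3436·1.33363 = 4582 nmi

4582 nmi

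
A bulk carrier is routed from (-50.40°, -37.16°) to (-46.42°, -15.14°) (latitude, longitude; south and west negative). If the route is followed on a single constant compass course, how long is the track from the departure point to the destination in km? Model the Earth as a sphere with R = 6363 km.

1681 km

Rhumb course C = atan2(Δλ, Δψ) with Δψ = ln[tan(π/4+φ₂/2)/tan(π/4+φ₁/2)] = +0.1047, Δλ = +0.3843 → C = 74.76°
d = R·|Δφ| / |cos C| = 6363·0.06946 / 0.26290 = 1681 km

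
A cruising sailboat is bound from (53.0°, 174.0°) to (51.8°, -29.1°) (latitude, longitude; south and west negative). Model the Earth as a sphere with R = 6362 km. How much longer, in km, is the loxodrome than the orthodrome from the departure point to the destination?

Great circle: cos σ = sin φ₁ sin φ₂ + cos φ₁ cos φ₂ cos Δλ,  σ = 1.2815 rad → d_gc = 8152.9 km
Rhumb line: Δψ = -0.0343, q = Δφ/Δψ = 0.6101, d_rh = R√(Δφ²+q²Δλ²) = 10629.8 km
Excess = 10629.8 − 8152.9 = 2476.9 ≈ 2477 km

2477 km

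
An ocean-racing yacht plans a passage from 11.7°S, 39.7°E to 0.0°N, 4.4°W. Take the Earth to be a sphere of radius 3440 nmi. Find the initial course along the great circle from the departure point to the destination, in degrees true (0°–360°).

281.8°

θ = atan2( sin Δλ·cos φ₂ ,  cos φ₁ sin φ₂ − sin φ₁ cos φ₂ cos Δλ )
  = atan2(-0.6959, +0.1456) = 281.82°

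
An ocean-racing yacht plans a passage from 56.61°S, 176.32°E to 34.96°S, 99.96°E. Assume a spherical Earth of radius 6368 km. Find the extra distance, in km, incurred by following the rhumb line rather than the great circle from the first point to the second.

Great circle: cos σ = sin φ₁ sin φ₂ + cos φ₁ cos φ₂ cos Δλ,  σ = 0.9462 rad → d_gc = 6025.3 km
Rhumb line: Δψ = +0.5523, q = Δφ/Δψ = 0.6842, d_rh = R√(Δφ²+q²Δλ²) = 6285.6 km
Excess = 6285.6 − 6025.3 = 260.3 ≈ 260 km

260 km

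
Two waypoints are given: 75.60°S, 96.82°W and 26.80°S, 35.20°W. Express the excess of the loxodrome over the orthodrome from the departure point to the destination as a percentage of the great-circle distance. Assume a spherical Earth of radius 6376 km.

Great circle: σ = 0.9977 rad → d_gc = Rσ = 6361.4 km
Rhumb: Δφ = +0.8517, Δλ = +1.0755, Δψ = +1.5831, q = Δφ/Δψ = 0.5380 → d_rh = R√(Δφ²+q²Δλ²) = 6565.2 km
Excess = (6565.2 − 6361.4) / 6361.4 = 203.8 / 6361.4 = 3.20% ≈ 3.2%

3.2%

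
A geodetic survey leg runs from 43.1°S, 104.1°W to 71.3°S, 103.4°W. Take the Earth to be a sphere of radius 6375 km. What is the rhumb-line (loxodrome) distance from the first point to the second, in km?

Rhumb course C = atan2(Δλ, Δψ) with Δψ = ln[tan(π/4+φ₂/2)/tan(π/4+φ₁/2)] = -0.9687, Δλ = +0.0122 → C = 179.28°
d = R·|Δφ| / |cos C| = 6375·0.49218 / 0.99992 = 3138 km

3138 km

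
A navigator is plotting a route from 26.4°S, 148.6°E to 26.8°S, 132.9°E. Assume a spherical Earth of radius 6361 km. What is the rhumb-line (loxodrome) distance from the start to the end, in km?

Δψ = ln[tan(π/4+φ₂/2)/tan(π/4+φ₁/2)] = -0.0078;  Δφ = -0.0070 rad,  Δλ = -0.2740 rad
q = Δφ/Δψ = 0.8942
d = R·√(Δφ² + q²Δλ²) = 6361·0.24511 = 1559 km

1559 km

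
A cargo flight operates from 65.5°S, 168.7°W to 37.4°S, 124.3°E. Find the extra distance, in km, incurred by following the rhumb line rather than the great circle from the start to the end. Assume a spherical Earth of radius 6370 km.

Great circle: cos σ = sin φ₁ sin φ₂ + cos φ₁ cos φ₂ cos Δλ,  σ = 0.8211 rad → d_gc = 5230.5 km
Rhumb line: Δψ = +0.8225, q = Δφ/Δψ = 0.5962, d_rh = R√(Δφ²+q²Δλ²) = 5430.1 km
Excess = 5430.1 − 5230.5 = 199.6 ≈ 200 km

200 km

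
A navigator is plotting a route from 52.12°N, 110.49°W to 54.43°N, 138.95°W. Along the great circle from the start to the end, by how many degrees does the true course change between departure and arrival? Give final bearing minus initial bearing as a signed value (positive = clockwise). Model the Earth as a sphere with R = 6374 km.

-23.0°

At departure: θ₁ = atan2(sin Δλ cos φ₂, cos φ₁ sin φ₂ − sin φ₁ cos φ₂ cos Δλ) = 289.06°
At arrival: θ₂ = atan2(sin Δλ cos φ₁, −cos φ₂ sin φ₁ + sin φ₂ cos φ₁ cos Δλ) = 266.08°
Δθ = θ₂ − θ₁ = -23.0°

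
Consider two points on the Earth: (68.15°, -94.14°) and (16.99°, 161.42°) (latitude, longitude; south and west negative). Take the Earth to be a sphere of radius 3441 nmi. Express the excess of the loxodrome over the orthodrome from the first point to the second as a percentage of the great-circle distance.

Great circle: σ = 1.3873 rad → d_gc = Rσ = 4773.7 nmi
Rhumb: Δφ = -0.8929, Δλ = -1.8228, Δψ = -1.3440, q = Δφ/Δψ = 0.6644 → d_rh = R√(Δφ²+q²Δλ²) = 5177.4 nmi
Excess = (5177.4 − 4773.7) / 4773.7 = 403.7 / 4773.7 = 8.46% ≈ 8.5%

8.5%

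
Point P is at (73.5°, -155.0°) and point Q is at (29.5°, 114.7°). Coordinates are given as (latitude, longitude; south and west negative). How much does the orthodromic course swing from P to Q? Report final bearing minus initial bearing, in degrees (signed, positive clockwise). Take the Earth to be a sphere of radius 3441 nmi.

-80.6°

At departure: θ₁ = atan2(sin Δλ cos φ₂, cos φ₁ sin φ₂ − sin φ₁ cos φ₂ cos Δλ) = 279.41°
At arrival: θ₂ = atan2(sin Δλ cos φ₁, −cos φ₂ sin φ₁ + sin φ₂ cos φ₁ cos Δλ) = 198.78°
Δθ = θ₂ − θ₁ = -80.6°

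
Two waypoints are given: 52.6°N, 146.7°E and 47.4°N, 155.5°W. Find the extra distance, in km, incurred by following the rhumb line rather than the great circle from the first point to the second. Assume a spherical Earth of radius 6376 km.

Great circle: cos σ = sin φ₁ sin φ₂ + cos φ₁ cos φ₂ cos Δλ,  σ = 0.6371 rad → d_gc = 4062.0 km
Rhumb line: Δψ = -0.1414, q = Δφ/Δψ = 0.6419, d_rh = R√(Δφ²+q²Δλ²) = 4169.4 km
Excess = 4169.4 − 4062.0 = 107.4 ≈ 107 km

107 km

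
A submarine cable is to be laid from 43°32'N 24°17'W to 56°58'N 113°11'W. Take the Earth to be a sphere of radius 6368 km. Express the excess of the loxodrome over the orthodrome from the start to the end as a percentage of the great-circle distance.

Great circle: σ = 0.9459 rad → d_gc = Rσ = 6023.4 km
Rhumb: Δφ = +0.2345, Δλ = -1.5516, Δψ = +0.3700, q = Δφ/Δψ = 0.6337 → d_rh = R√(Δφ²+q²Δλ²) = 6436.8 km
Excess = (6436.8 − 6023.4) / 6023.4 = 413.4 / 6023.4 = 6.86% ≈ 6.9%

6.9%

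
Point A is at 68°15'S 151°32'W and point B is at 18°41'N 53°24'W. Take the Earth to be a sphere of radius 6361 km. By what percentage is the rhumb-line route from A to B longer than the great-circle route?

4.2%

Great circle: σ = 1.9254 rad → d_gc = Rσ = 12247.3 km
Rhumb: Δφ = +1.5173, Δλ = +1.7127, Δψ = +1.9817, q = Δφ/Δψ = 0.7657 → d_rh = R√(Δφ²+q²Δλ²) = 12756.6 km
Excess = (12756.6 − 12247.3) / 12247.3 = 509.3 / 12247.3 = 4.16% ≈ 4.2%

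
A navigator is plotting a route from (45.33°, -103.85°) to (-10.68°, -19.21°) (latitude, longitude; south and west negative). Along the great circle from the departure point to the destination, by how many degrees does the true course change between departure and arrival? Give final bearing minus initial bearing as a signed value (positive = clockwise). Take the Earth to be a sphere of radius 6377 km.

+34.1°

Initial bearing θ₁ = atan2(sin Δλ cos φ₂, cos φ₁ sin φ₂ − sin φ₁ cos φ₂ cos Δλ) = 101.30°
Final bearing θ₂ = (initial bearing from the destination back to the start) + 180° = 135.45°
Δθ = θ₂ − θ₁ = +34.1°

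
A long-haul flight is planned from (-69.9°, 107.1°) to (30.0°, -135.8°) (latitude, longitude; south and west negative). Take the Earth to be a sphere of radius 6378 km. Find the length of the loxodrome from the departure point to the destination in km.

14935 km

Δψ = ln[tan(π/4+φ₂/2)/tan(π/4+φ₁/2)] = +2.2796;  Δφ = +1.7436 rad,  Δλ = +2.0438 rad
q = Δφ/Δψ = 0.7649
d = R·√(Δφ² + q²Δλ²) = 6378·2.34172 = 14935 km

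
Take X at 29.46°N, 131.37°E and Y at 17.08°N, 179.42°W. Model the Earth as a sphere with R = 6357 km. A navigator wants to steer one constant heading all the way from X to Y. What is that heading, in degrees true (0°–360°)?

Meridional parts: M(φ₁)=+0.5385, M(φ₂)=+0.3026 → ΔM = -0.2358;  Δλ = +0.8589 rad
tan C = Δλ / ΔM = -3.6419 → C = 105.35°

105.4°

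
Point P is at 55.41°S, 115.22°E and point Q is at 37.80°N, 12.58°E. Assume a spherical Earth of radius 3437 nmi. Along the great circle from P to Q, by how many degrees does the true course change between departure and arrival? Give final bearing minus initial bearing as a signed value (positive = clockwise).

At departure: θ₁ = atan2(sin Δλ cos φ₂, cos φ₁ sin φ₂ − sin φ₁ cos φ₂ cos Δλ) = 284.93°
At arrival: θ₂ = atan2(sin Δλ cos φ₁, −cos φ₂ sin φ₁ + sin φ₂ cos φ₁ cos Δλ) = 316.04°
Δθ = θ₂ − θ₁ = +31.1°

+31.1°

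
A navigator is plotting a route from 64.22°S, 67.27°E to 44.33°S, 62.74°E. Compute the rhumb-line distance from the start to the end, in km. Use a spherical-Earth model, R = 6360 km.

2226 km

Rhumb course C = atan2(Δλ, Δψ) with Δψ = ln[tan(π/4+φ₂/2)/tan(π/4+φ₁/2)] = +0.6098, Δλ = -0.0791 → C = 352.61°
d = R·|Δφ| / |cos C| = 6360·0.34715 / 0.99170 = 2226 km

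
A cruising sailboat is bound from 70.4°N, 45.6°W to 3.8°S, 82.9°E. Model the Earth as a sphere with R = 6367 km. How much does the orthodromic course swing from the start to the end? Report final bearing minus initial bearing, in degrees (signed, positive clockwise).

Initial bearing θ₁ = atan2(sin Δλ cos φ₂, cos φ₁ sin φ₂ − sin φ₁ cos φ₂ cos Δλ) = 54.21°
Final bearing θ₂ = (initial bearing from the destination back to the start) + 180° = 164.17°
Δθ = θ₂ − θ₁ = +110.0°

+110.0°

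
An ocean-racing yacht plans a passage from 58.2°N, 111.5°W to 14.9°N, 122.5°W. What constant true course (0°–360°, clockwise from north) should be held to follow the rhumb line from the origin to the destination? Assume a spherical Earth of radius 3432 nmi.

Δψ = ln[tan(π/4+φ₂/2)/tan(π/4+φ₁/2)] = -0.9927
Δλ = -0.1920 rad (taken the short way round)
course = atan2(Δλ, Δψ) = 190.95°

190.9°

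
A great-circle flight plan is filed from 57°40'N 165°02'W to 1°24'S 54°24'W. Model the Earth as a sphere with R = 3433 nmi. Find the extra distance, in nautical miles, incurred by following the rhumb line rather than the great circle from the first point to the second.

Great circle: cos σ = sin φ₁ sin φ₂ + cos φ₁ cos φ₂ cos Δλ,  σ = 1.7814 rad → d_gc = 6115.6 nmi
Rhumb line: Δψ = -1.2627, q = Δφ/Δψ = 0.8165, d_rh = R√(Δφ²+q²Δλ²) = 6466.6 nmi
Excess = 6466.6 − 6115.6 = 351.0 ≈ 351 nmi

351 nmi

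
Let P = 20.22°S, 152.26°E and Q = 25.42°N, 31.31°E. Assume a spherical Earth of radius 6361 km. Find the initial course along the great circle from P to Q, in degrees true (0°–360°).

N = sin Δλ·cos φ₂ = -0.7746;  D = cos φ₁ sin φ₂ − sin φ₁ cos φ₂ cos Δλ = +0.2423
initial course = atan2(N, D) = 287.37°

287.4°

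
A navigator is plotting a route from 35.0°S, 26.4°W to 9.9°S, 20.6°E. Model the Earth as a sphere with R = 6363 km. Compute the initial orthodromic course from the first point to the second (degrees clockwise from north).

θ = atan2( sin Δλ·cos φ₂ ,  cos φ₁ sin φ₂ − sin φ₁ cos φ₂ cos Δλ )
  = atan2(+0.7205, +0.2445) = 71.25°

71.3°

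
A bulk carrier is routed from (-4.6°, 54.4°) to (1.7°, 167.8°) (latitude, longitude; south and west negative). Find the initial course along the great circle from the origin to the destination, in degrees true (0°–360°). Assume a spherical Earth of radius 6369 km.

N = sin Δλ·cos φ₂ = +0.9174;  D = cos φ₁ sin φ₂ − sin φ₁ cos φ₂ cos Δλ = -0.0023
initial course = atan2(N, D) = 90.14°

90.1°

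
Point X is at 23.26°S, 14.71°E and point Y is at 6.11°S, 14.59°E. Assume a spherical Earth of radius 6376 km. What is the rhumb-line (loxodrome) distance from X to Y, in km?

Δψ = ln[tan(π/4+φ₂/2)/tan(π/4+φ₁/2)] = +0.3108;  Δφ = +0.2993 rad,  Δλ = -0.0021 rad
q = Δφ/Δψ = 0.9632
d = R·√(Δφ² + q²Δλ²) = 6376·0.29933 = 1909 km

1909 km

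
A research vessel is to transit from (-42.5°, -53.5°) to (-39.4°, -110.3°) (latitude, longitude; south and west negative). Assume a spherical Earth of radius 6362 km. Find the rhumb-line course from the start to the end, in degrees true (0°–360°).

Δψ = ln[tan(π/4+φ₂/2)/tan(π/4+φ₁/2)] = +0.0717
Δλ = -0.9913 rad (taken the short way round)
course = atan2(Δλ, Δψ) = 274.13°

274.1°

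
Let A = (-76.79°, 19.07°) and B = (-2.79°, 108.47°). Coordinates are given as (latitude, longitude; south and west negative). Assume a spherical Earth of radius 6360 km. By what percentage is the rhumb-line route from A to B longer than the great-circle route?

Great circle: σ = 1.5210 rad → d_gc = Rσ = 9673.5 km
Rhumb: Δφ = +1.2915, Δλ = +1.5603, Δψ = +2.1072, q = Δφ/Δψ = 0.6129 → d_rh = R√(Δφ²+q²Δλ²) = 10220.9 km
Excess = (10220.9 − 9673.5) / 9673.5 = 547.4 / 9673.5 = 5.66% ≈ 5.7%

5.7%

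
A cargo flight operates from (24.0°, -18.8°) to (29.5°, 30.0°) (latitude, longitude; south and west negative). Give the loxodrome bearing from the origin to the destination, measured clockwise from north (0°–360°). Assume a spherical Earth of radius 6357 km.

Meridional parts: M(φ₁)=+0.4317, M(φ₂)=+0.5393 → ΔM = +0.1076;  Δλ = +0.8517 rad
tan C = Δλ / ΔM = +7.9186 → C = 82.80°

82.8°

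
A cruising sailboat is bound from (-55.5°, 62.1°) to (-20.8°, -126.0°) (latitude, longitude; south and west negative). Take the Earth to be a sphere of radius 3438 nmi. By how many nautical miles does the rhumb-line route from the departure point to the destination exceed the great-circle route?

1894 nmi

Great circle: cos σ = sin φ₁ sin φ₂ + cos φ₁ cos φ₂ cos Δλ,  σ = 1.8045 rad → d_gc = 6203.8 nmi
Rhumb line: Δψ = +0.7983, q = Δφ/Δψ = 0.7587, d_rh = R√(Δφ²+q²Δλ²) = 8097.8 nmi
Excess = 8097.8 − 6203.8 = 1894.0 ≈ 1894 nmi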